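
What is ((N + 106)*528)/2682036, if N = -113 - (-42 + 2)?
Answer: 484/74501 ≈ 0.0064966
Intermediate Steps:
N = -73 (N = -113 - 1*(-40) = -113 + 40 = -73)
((N + 106)*528)/2682036 = ((-73 + 106)*528)/2682036 = (33*528)*(1/2682036) = 17424*(1/2682036) = 484/74501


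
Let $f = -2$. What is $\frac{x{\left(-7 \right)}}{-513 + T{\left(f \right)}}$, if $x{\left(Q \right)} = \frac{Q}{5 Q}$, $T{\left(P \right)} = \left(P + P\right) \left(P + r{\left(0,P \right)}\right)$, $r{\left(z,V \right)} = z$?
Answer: $- \frac{1}{2525} \approx -0.00039604$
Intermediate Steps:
$T{\left(P \right)} = 2 P^{2}$ ($T{\left(P \right)} = \left(P + P\right) \left(P + 0\right) = 2 P P = 2 P^{2}$)
$x{\left(Q \right)} = \frac{1}{5}$ ($x{\left(Q \right)} = Q \frac{1}{5 Q} = \frac{1}{5}$)
$\frac{x{\left(-7 \right)}}{-513 + T{\left(f \right)}} = \frac{1}{5 \left(-513 + 2 \left(-2\right)^{2}\right)} = \frac{1}{5 \left(-513 + 2 \cdot 4\right)} = \frac{1}{5 \left(-513 + 8\right)} = \frac{1}{5 \left(-505\right)} = \frac{1}{5} \left(- \frac{1}{505}\right) = - \frac{1}{2525}$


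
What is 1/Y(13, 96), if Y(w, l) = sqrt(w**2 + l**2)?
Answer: sqrt(9385)/9385 ≈ 0.010322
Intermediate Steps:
Y(w, l) = sqrt(l**2 + w**2)
1/Y(13, 96) = 1/(sqrt(96**2 + 13**2)) = 1/(sqrt(9216 + 169)) = 1/(sqrt(9385)) = sqrt(9385)/9385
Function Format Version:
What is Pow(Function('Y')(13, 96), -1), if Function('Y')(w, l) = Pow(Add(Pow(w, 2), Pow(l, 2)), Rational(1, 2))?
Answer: Mul(Rational(1, 9385), Pow(9385, Rational(1, 2))) ≈ 0.010322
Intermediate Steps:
Function('Y')(w, l) = Pow(Add(Pow(l, 2), Pow(w, 2)), Rational(1, 2))
Pow(Function('Y')(13, 96), -1) = Pow(Pow(Add(Pow(96, 2), Pow(13, 2)), Rational(1, 2)), -1) = Pow(Pow(Add(9216, 169), Rational(1, 2)), -1) = Pow(Pow(9385, Rational(1, 2)), -1) = Mul(Rational(1, 9385), Pow(9385, Rational(1, 2)))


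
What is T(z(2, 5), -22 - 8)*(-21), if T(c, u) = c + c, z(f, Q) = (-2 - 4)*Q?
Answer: 1260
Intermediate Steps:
z(f, Q) = -6*Q
T(c, u) = 2*c
T(z(2, 5), -22 - 8)*(-21) = (2*(-6*5))*(-21) = (2*(-30))*(-21) = -60*(-21) = 1260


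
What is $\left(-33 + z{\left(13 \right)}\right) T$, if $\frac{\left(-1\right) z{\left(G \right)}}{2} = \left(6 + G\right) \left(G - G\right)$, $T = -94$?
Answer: $3102$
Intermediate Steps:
$z{\left(G \right)} = 0$ ($z{\left(G \right)} = - 2 \left(6 + G\right) \left(G - G\right) = - 2 \left(6 + G\right) 0 = \left(-2\right) 0 = 0$)
$\left(-33 + z{\left(13 \right)}\right) T = \left(-33 + 0\right) \left(-94\right) = \left(-33\right) \left(-94\right) = 3102$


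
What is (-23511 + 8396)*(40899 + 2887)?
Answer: -661825390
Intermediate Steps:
(-23511 + 8396)*(40899 + 2887) = -15115*43786 = -661825390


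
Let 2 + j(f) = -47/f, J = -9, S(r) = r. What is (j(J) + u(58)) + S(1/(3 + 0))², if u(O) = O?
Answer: 184/3 ≈ 61.333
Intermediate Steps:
j(f) = -2 - 47/f
(j(J) + u(58)) + S(1/(3 + 0))² = ((-2 - 47/(-9)) + 58) + (1/(3 + 0))² = ((-2 - 47*(-⅑)) + 58) + (1/3)² = ((-2 + 47/9) + 58) + (⅓)² = (29/9 + 58) + ⅑ = 551/9 + ⅑ = 184/3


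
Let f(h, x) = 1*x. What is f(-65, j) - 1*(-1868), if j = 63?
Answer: 1931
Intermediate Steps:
f(h, x) = x
f(-65, j) - 1*(-1868) = 63 - 1*(-1868) = 63 + 1868 = 1931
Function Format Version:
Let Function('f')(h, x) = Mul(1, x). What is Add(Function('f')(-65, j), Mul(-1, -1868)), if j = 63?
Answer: 1931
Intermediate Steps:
Function('f')(h, x) = x
Add(Function('f')(-65, j), Mul(-1, -1868)) = Add(63, Mul(-1, -1868)) = Add(63, 1868) = 1931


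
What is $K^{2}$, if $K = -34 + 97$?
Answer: $3969$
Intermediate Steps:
$K = 63$
$K^{2} = 63^{2} = 3969$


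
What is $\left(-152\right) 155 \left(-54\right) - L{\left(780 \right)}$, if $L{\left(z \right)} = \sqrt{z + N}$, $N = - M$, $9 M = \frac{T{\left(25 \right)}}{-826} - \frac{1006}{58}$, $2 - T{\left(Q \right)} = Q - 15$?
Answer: $1272240 - \frac{\sqrt{1009495374251}}{35931} \approx 1.2722 \cdot 10^{6}$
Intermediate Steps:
$T{\left(Q \right)} = 17 - Q$ ($T{\left(Q \right)} = 2 - \left(Q - 15\right) = 2 - \left(-15 + Q\right) = 17 - Q$)
$M = - \frac{207623}{107793}$ ($M = \frac{\frac{17 - 25}{-826} - \frac{1006}{58}}{9} = \frac{\left(17 - 25\right) \left(- \frac{1}{826}\right) - \frac{503}{29}}{9} = \frac{\left(-8\right) \left(- \frac{1}{826}\right) - \frac{503}{29}}{9} = \frac{\frac{4}{413} - \frac{503}{29}}{9} = \frac{1}{9} \left(- \frac{207623}{11977}\right) = - \frac{207623}{107793} \approx -1.9261$)
$N = \frac{207623}{107793}$ ($N = \left(-1\right) \left(- \frac{207623}{107793}\right) = \frac{207623}{107793} \approx 1.9261$)
$L{\left(z \right)} = \sqrt{\frac{207623}{107793} + z}$ ($L{\left(z \right)} = \sqrt{z + \frac{207623}{107793}} = \sqrt{\frac{207623}{107793} + z}$)
$\left(-152\right) 155 \left(-54\right) - L{\left(780 \right)} = \left(-152\right) 155 \left(-54\right) - \frac{\sqrt{2486700671 + 1291036761 \cdot 780}}{35931} = \left(-23560\right) \left(-54\right) - \frac{\sqrt{2486700671 + 1007008673580}}{35931} = 1272240 - \frac{\sqrt{1009495374251}}{35931}$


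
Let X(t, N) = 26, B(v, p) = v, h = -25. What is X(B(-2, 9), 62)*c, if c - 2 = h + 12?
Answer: -286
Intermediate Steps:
c = -11 (c = 2 + (-25 + 12) = 2 - 13 = -11)
X(B(-2, 9), 62)*c = 26*(-11) = -286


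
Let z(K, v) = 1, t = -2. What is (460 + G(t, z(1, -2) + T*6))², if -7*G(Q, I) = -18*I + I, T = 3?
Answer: 12552849/49 ≈ 2.5618e+5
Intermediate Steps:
G(Q, I) = 17*I/7 (G(Q, I) = -(-18*I + I)/7 = -(-17)*I/7 = 17*I/7)
(460 + G(t, z(1, -2) + T*6))² = (460 + 17*(1 + 3*6)/7)² = (460 + 17*(1 + 18)/7)² = (460 + (17/7)*19)² = (460 + 323/7)² = (3543/7)² = 12552849/49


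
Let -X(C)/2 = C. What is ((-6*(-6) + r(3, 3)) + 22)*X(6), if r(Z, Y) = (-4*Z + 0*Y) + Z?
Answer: -588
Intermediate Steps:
r(Z, Y) = -3*Z (r(Z, Y) = (-4*Z + 0) + Z = -4*Z + Z = -3*Z)
X(C) = -2*C
((-6*(-6) + r(3, 3)) + 22)*X(6) = ((-6*(-6) - 3*3) + 22)*(-2*6) = ((36 - 9) + 22)*(-12) = (27 + 22)*(-12) = 49*(-12) = -588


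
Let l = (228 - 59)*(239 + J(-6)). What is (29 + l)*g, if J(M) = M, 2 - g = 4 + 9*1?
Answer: -433466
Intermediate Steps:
g = -11 (g = 2 - (4 + 9*1) = 2 - (4 + 9) = 2 - 1*13 = 2 - 13 = -11)
l = 39377 (l = (228 - 59)*(239 - 6) = 169*233 = 39377)
(29 + l)*g = (29 + 39377)*(-11) = 39406*(-11) = -433466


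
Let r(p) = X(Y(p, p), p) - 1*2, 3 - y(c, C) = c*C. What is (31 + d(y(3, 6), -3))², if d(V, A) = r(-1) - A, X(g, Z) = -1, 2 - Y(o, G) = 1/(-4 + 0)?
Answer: 961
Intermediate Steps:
y(c, C) = 3 - C*c (y(c, C) = 3 - c*C = 3 - C*c)
Y(o, G) = 9/4 (Y(o, G) = 2 - 1/(-4 + 0) = 2 - 1/(-4) = 2 - 1*(-¼) = 2 + ¼ = 9/4)
r(p) = -3 (r(p) = -1 - 1*2 = -1 - 2 = -3)
d(V, A) = -3 - A
(31 + d(y(3, 6), -3))² = (31 + (-3 - 1*(-3)))² = (31 + (-3 + 3))² = (31 + 0)² = 31² = 961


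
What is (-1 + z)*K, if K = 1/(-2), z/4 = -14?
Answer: 57/2 ≈ 28.500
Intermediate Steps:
z = -56 (z = 4*(-14) = -56)
K = -½ ≈ -0.50000
(-1 + z)*K = (-1 - 56)*(-½) = -57*(-½) = 57/2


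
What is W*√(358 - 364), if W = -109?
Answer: -109*I*√6 ≈ -266.99*I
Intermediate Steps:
W*√(358 - 364) = -109*√(358 - 364) = -109*I*√6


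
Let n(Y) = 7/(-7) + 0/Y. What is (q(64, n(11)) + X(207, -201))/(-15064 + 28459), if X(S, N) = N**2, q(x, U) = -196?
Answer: 8041/2679 ≈ 3.0015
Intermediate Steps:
n(Y) = -1 (n(Y) = 7*(-1/7) + 0 = -1 + 0 = -1)
(q(64, n(11)) + X(207, -201))/(-15064 + 28459) = (-196 + (-201)**2)/(-15064 + 28459) = (-196 + 40401)/13395 = 40205*(1/13395) = 8041/2679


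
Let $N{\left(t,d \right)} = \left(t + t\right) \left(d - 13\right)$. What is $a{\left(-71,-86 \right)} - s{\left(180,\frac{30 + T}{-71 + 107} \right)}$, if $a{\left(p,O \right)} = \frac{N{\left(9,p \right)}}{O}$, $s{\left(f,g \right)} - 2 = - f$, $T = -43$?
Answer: $\frac{8410}{43} \approx 195.58$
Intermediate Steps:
$s{\left(f,g \right)} = 2 - f$
$N{\left(t,d \right)} = 2 t \left(-13 + d\right)$
$a{\left(p,O \right)} = \frac{-234 + 18 p}{O}$ ($a{\left(p,O \right)} = \frac{2 \cdot 9 \left(-13 + p\right)}{O} = \frac{-234 + 18 p}{O}$)
$a{\left(-71,-86 \right)} - s{\left(180,\frac{30 + T}{-71 + 107} \right)} = \frac{18 \left(-13 - 71\right)}{-86} - \left(2 - 180\right) = 18 \left(- \frac{1}{86}\right) \left(-84\right) - \left(2 - 180\right) = \frac{756}{43} - -178 = \frac{756}{43} + 178 = \frac{8410}{43}$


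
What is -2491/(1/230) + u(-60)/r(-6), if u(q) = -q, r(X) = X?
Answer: -572940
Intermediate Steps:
-2491/(1/230) + u(-60)/r(-6) = -2491/(1/230) - 1*(-60)/(-6) = -2491/1/230 + 60*(-⅙) = -2491*230 - 10 = -572930 - 10 = -572940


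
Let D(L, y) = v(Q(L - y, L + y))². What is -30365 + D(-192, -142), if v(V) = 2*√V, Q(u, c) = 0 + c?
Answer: -31701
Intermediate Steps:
Q(u, c) = c
D(L, y) = 4*L + 4*y (D(L, y) = (2*√(L + y))² = 4*L + 4*y)
-30365 + D(-192, -142) = -30365 + (4*(-192) + 4*(-142)) = -30365 + (-768 - 568) = -30365 - 1336 = -31701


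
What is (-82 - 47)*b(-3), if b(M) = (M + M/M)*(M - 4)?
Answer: -1806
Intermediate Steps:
b(M) = (1 + M)*(-4 + M) (b(M) = (M + 1)*(-4 + M) = (1 + M)*(-4 + M))
(-82 - 47)*b(-3) = (-82 - 47)*(-4 + (-3)² - 3*(-3)) = -129*(-4 + 9 + 9) = -129*14 = -1806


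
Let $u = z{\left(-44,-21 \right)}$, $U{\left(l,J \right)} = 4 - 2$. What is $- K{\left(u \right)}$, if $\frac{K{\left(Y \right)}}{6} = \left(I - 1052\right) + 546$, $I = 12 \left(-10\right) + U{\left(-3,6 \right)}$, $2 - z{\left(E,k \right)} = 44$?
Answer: $3744$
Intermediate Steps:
$U{\left(l,J \right)} = 2$
$z{\left(E,k \right)} = -42$ ($z{\left(E,k \right)} = 2 - 44 = -42$)
$I = -118$ ($I = 12 \left(-10\right) + 2 = -120 + 2 = -118$)
$u = -42$
$K{\left(Y \right)} = -3744$ ($K{\left(Y \right)} = 6 \left(\left(-118 - 1052\right) + 546\right) = 6 \left(-1170 + 546\right) = 6 \left(-624\right) = -3744$)
$- K{\left(u \right)} = \left(-1\right) \left(-3744\right) = 3744$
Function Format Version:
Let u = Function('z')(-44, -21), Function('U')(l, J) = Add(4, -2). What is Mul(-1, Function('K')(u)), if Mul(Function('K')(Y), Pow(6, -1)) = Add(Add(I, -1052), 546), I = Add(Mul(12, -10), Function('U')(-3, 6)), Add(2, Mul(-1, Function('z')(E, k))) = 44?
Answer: 3744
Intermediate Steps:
Function('U')(l, J) = 2
Function('z')(E, k) = -42 (Function('z')(E, k) = Add(2, Mul(-1, 44)) = Add(2, -44) = -42)
I = -118 (I = Add(Mul(12, -10), 2) = Add(-120, 2) = -118)
u = -42
Function('K')(Y) = -3744 (Function('K')(Y) = Mul(6, Add(Add(-118, -1052), 546)) = Mul(6, Add(-1170, 546)) = Mul(6, -624) = -3744)
Mul(-1, Function('K')(u)) = Mul(-1, -3744) = 3744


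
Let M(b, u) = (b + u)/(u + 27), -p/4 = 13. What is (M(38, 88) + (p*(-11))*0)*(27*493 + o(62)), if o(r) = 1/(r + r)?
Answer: 20797119/1426 ≈ 14584.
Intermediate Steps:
p = -52 (p = -4*13 = -52)
M(b, u) = (b + u)/(27 + u)
o(r) = 1/(2*r)
(M(38, 88) + (p*(-11))*0)*(27*493 + o(62)) = ((38 + 88)/(27 + 88) - 52*(-11)*0)*(27*493 + (½)/62) = (126/115 + 572*0)*(13311 + (½)*(1/62)) = ((1/115)*126 + 0)*(13311 + 1/124) = (126/115 + 0)*(1650565/124) = (126/115)*(1650565/124) = 20797119/1426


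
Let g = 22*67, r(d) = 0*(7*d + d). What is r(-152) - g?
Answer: -1474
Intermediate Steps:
r(d) = 0 (r(d) = 0*(8*d) = 0)
g = 1474
r(-152) - g = 0 - 1*1474 = 0 - 1474 = -1474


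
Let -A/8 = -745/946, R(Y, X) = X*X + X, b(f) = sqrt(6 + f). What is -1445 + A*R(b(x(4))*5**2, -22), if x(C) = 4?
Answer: 63025/43 ≈ 1465.7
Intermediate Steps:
R(Y, X) = X + X**2 (R(Y, X) = X**2 + X = X + X**2)
A = 2980/473 (A = -(-5960)/946 = -8*(-745/946) = 2980/473 ≈ 6.3002)
-1445 + A*R(b(x(4))*5**2, -22) = -1445 + 2980*(-22*(1 - 22))/473 = -1445 + 2980*(-22*(-21))/473 = -1445 + (2980/473)*462 = -1445 + 125160/43 = 63025/43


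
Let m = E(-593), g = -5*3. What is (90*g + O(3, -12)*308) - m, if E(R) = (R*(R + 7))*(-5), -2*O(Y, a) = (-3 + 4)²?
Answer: 1735986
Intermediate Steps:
g = -15
O(Y, a) = -½ (O(Y, a) = -(-3 + 4)²/2 = -½*1² = -½*1 = -½)
E(R) = -5*R*(7 + R) (E(R) = (R*(7 + R))*(-5) = -5*R*(7 + R))
m = -1737490 (m = -5*(-593)*(7 - 593) = -5*(-593)*(-586) = -1737490)
(90*g + O(3, -12)*308) - m = (90*(-15) - ½*308) - 1*(-1737490) = (-1350 - 154) + 1737490 = -1504 + 1737490 = 1735986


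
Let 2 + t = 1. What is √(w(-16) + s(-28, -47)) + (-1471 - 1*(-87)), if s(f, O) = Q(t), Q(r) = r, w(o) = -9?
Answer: -1384 + I*√10 ≈ -1384.0 + 3.1623*I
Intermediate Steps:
t = -1 (t = -2 + 1 = -1)
s(f, O) = -1
√(w(-16) + s(-28, -47)) + (-1471 - 1*(-87)) = √(-9 - 1) + (-1471 - 1*(-87)) = √(-10) + (-1471 + 87) = I*√10 - 1384 = -1384 + I*√10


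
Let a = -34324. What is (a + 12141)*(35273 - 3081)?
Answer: -714115136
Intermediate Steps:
(a + 12141)*(35273 - 3081) = (-34324 + 12141)*(35273 - 3081) = -22183*32192 = -714115136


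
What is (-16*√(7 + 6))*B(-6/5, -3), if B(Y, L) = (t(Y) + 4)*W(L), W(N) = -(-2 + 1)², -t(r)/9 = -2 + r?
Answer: 2624*√13/5 ≈ 1892.2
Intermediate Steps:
t(r) = 18 - 9*r (t(r) = -9*(-2 + r) = 18 - 9*r)
W(N) = -1 (W(N) = -1*(-1)² = -1*1 = -1)
B(Y, L) = -22 + 9*Y (B(Y, L) = ((18 - 9*Y) + 4)*(-1) = (22 - 9*Y)*(-1) = -22 + 9*Y)
(-16*√(7 + 6))*B(-6/5, -3) = (-16*√(7 + 6))*(-22 + 9*(-6/5)) = (-16*√13)*(-22 + 9*(-6*⅕)) = (-16*√13)*(-22 + 9*(-6/5)) = (-16*√13)*(-22 - 54/5) = -16*√13*(-164/5) = 2624*√13/5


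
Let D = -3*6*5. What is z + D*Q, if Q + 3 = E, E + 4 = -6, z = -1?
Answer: 1169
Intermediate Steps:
E = -10 (E = -4 - 6 = -10)
Q = -13 (Q = -3 - 10 = -13)
D = -90 (D = -18*5 = -90)
z + D*Q = -1 - 90*(-13) = -1 + 1170 = 1169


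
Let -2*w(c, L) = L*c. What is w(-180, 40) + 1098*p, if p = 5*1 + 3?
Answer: 12384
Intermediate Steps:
p = 8 (p = 5 + 3 = 8)
w(c, L) = -L*c/2
w(-180, 40) + 1098*p = -½*40*(-180) + 1098*8 = 3600 + 8784 = 12384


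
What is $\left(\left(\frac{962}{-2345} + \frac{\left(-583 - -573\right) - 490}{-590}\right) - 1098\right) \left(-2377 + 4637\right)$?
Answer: $- \frac{68637690696}{27671} \approx -2.4805 \cdot 10^{6}$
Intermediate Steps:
$\left(\left(\frac{962}{-2345} + \frac{\left(-583 - -573\right) - 490}{-590}\right) - 1098\right) \left(-2377 + 4637\right) = \left(\left(962 \left(- \frac{1}{2345}\right) + \left(\left(-583 + 573\right) - 490\right) \left(- \frac{1}{590}\right)\right) - 1098\right) 2260 = \left(\left(- \frac{962}{2345} + \left(-10 - 490\right) \left(- \frac{1}{590}\right)\right) - 1098\right) 2260 = \left(\left(- \frac{962}{2345} - - \frac{50}{59}\right) - 1098\right) 2260 = \left(\left(- \frac{962}{2345} + \frac{50}{59}\right) - 1098\right) 2260 = \left(\frac{60492}{138355} - 1098\right) 2260 = \left(- \frac{151853298}{138355}\right) 2260 = - \frac{68637690696}{27671}$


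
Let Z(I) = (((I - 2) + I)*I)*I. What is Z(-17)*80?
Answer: -832320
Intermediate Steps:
Z(I) = I²*(-2 + 2*I) (Z(I) = (((-2 + I) + I)*I)*I = ((-2 + 2*I)*I)*I = (I*(-2 + 2*I))*I = I²*(-2 + 2*I))
Z(-17)*80 = (2*(-17)²*(-1 - 17))*80 = (2*289*(-18))*80 = -10404*80 = -832320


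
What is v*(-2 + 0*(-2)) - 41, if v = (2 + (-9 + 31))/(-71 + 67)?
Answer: -29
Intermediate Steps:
v = -6 (v = (2 + 22)/(-4) = 24*(-¼) = -6)
v*(-2 + 0*(-2)) - 41 = -6*(-2 + 0*(-2)) - 41 = -6*(-2 + 0) - 41 = -6*(-2) - 41 = 12 - 41 = -29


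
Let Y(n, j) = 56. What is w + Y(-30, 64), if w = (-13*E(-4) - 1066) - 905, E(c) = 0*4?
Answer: -1915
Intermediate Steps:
E(c) = 0
w = -1971 (w = (-13*0 - 1066) - 905 = (0 - 1066) - 905 = -1066 - 905 = -1971)
w + Y(-30, 64) = -1971 + 56 = -1915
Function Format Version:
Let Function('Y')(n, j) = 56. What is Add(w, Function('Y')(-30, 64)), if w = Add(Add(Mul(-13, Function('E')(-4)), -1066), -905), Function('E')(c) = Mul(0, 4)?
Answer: -1915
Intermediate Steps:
Function('E')(c) = 0
w = -1971 (w = Add(Add(Mul(-13, 0), -1066), -905) = Add(Add(0, -1066), -905) = Add(-1066, -905) = -1971)
Add(w, Function('Y')(-30, 64)) = Add(-1971, 56) = -1915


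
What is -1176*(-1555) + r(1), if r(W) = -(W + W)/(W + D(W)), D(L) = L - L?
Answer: 1828678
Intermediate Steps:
D(L) = 0
r(W) = -2 (r(W) = -(W + W)/(W + 0) = -2*W/W = -1*2 = -2)
-1176*(-1555) + r(1) = -1176*(-1555) - 2 = 1828680 - 2 = 1828678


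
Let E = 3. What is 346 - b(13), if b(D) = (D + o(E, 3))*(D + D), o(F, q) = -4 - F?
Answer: 190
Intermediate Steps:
b(D) = 2*D*(-7 + D) (b(D) = (D + (-4 - 1*3))*(D + D) = (D + (-4 - 3))*(2*D) = (D - 7)*(2*D) = (-7 + D)*(2*D) = 2*D*(-7 + D))
346 - b(13) = 346 - 2*13*(-7 + 13) = 346 - 2*13*6 = 346 - 1*156 = 346 - 156 = 190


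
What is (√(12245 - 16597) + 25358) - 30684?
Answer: -5326 + 16*I*√17 ≈ -5326.0 + 65.97*I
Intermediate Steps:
(√(12245 - 16597) + 25358) - 30684 = (√(-4352) + 25358) - 30684 = (16*I*√17 + 25358) - 30684 = (25358 + 16*I*√17) - 30684 = -5326 + 16*I*√17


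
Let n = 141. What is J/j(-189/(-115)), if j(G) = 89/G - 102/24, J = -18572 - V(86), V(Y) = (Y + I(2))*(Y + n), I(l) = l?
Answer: -29142288/37727 ≈ -772.45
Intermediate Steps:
V(Y) = (2 + Y)*(141 + Y) (V(Y) = (Y + 2)*(Y + 141) = (2 + Y)*(141 + Y))
J = -38548 (J = -18572 - (282 + 86² + 143*86) = -18572 - (282 + 7396 + 12298) = -18572 - 1*19976 = -18572 - 19976 = -38548)
j(G) = -17/4 + 89/G (j(G) = 89/G - 102*1/24 = 89/G - 17/4 = -17/4 + 89/G)
J/j(-189/(-115)) = -38548/(-17/4 + 89/((-189/(-115)))) = -38548/(-17/4 + 89/((-189*(-1/115)))) = -38548/(-17/4 + 89/(189/115)) = -38548/(-17/4 + 89*(115/189)) = -38548/(-17/4 + 10235/189) = -38548/37727/756 = -38548*756/37727 = -29142288/37727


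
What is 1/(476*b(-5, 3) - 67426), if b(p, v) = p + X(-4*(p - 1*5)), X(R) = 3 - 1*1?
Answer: -1/68854 ≈ -1.4523e-5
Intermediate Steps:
X(R) = 2 (X(R) = 3 - 1 = 2)
b(p, v) = 2 + p (b(p, v) = p + 2 = 2 + p)
1/(476*b(-5, 3) - 67426) = 1/(476*(2 - 5) - 67426) = 1/(476*(-3) - 67426) = 1/(-1428 - 67426) = 1/(-68854) = -1/68854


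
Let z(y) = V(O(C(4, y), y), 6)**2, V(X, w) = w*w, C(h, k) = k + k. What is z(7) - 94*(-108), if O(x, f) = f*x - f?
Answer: 11448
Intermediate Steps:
C(h, k) = 2*k
O(x, f) = -f + f*x
V(X, w) = w**2
z(y) = 1296 (z(y) = (6**2)**2 = 36**2 = 1296)
z(7) - 94*(-108) = 1296 - 94*(-108) = 1296 + 10152 = 11448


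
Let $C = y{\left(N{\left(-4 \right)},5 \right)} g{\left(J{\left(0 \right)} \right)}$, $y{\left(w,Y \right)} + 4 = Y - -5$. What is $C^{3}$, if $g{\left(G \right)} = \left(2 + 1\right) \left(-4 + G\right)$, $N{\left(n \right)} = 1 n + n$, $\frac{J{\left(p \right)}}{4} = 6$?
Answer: $46656000$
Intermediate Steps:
$J{\left(p \right)} = 24$ ($J{\left(p \right)} = 4 \cdot 6 = 24$)
$N{\left(n \right)} = 2 n$ ($N{\left(n \right)} = n + n = 2 n$)
$y{\left(w,Y \right)} = 1 + Y$ ($y{\left(w,Y \right)} = -4 + \left(Y - -5\right) = -4 + \left(Y + 5\right) = -4 + \left(5 + Y\right) = 1 + Y$)
$g{\left(G \right)} = -12 + 3 G$ ($g{\left(G \right)} = 3 \left(-4 + G\right) = -12 + 3 G$)
$C = 360$ ($C = \left(1 + 5\right) \left(-12 + 3 \cdot 24\right) = 6 \left(-12 + 72\right) = 6 \cdot 60 = 360$)
$C^{3} = 360^{3} = 46656000$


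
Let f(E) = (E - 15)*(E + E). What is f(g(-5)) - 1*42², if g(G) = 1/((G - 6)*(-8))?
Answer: -6831527/3872 ≈ -1764.3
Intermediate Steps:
g(G) = -1/(8*(-6 + G)) (g(G) = -⅛/(-6 + G) = -1/(8*(-6 + G)))
f(E) = 2*E*(-15 + E) (f(E) = (-15 + E)*(2*E) = 2*E*(-15 + E))
f(g(-5)) - 1*42² = 2*(-1/(-48 + 8*(-5)))*(-15 - 1/(-48 + 8*(-5))) - 1*42² = 2*(-1/(-48 - 40))*(-15 - 1/(-48 - 40)) - 1*1764 = 2*(-1/(-88))*(-15 - 1/(-88)) - 1764 = 2*(-1*(-1/88))*(-15 - 1*(-1/88)) - 1764 = 2*(1/88)*(-15 + 1/88) - 1764 = 2*(1/88)*(-1319/88) - 1764 = -1319/3872 - 1764 = -6831527/3872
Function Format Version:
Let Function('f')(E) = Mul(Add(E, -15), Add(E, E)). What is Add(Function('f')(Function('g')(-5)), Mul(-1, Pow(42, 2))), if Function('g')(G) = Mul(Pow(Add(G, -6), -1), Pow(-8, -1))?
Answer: Rational(-6831527, 3872) ≈ -1764.3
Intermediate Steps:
Function('g')(G) = Mul(Rational(-1, 8), Pow(Add(-6, G), -1)) (Function('g')(G) = Mul(Pow(Add(-6, G), -1), Rational(-1, 8)) = Mul(Rational(-1, 8), Pow(Add(-6, G), -1)))
Function('f')(E) = Mul(2, E, Add(-15, E)) (Function('f')(E) = Mul(Add(-15, E), Mul(2, E)) = Mul(2, E, Add(-15, E)))
Add(Function('f')(Function('g')(-5)), Mul(-1, Pow(42, 2))) = Add(Mul(2, Mul(-1, Pow(Add(-48, Mul(8, -5)), -1)), Add(-15, Mul(-1, Pow(Add(-48, Mul(8, -5)), -1)))), Mul(-1, Pow(42, 2))) = Add(Mul(2, Mul(-1, Pow(Add(-48, -40), -1)), Add(-15, Mul(-1, Pow(Add(-48, -40), -1)))), Mul(-1, 1764)) = Add(Mul(2, Mul(-1, Pow(-88, -1)), Add(-15, Mul(-1, Pow(-88, -1)))), -1764) = Add(Mul(2, Mul(-1, Rational(-1, 88)), Add(-15, Mul(-1, Rational(-1, 88)))), -1764) = Add(Mul(2, Rational(1, 88), Add(-15, Rational(1, 88))), -1764) = Add(Mul(2, Rational(1, 88), Rational(-1319, 88)), -1764) = Add(Rational(-1319, 3872), -1764) = Rational(-6831527, 3872)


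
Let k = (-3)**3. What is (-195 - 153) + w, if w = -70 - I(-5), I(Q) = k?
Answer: -391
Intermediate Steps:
k = -27
I(Q) = -27
w = -43 (w = -70 - 1*(-27) = -70 + 27 = -43)
(-195 - 153) + w = (-195 - 153) - 43 = -348 - 43 = -391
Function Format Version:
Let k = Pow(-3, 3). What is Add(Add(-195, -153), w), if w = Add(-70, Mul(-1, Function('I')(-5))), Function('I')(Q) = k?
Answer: -391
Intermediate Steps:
k = -27
Function('I')(Q) = -27
w = -43 (w = Add(-70, Mul(-1, -27)) = Add(-70, 27) = -43)
Add(Add(-195, -153), w) = Add(Add(-195, -153), -43) = Add(-348, -43) = -391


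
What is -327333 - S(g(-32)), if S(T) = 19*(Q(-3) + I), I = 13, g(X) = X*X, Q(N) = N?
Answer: -327523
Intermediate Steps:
g(X) = X²
S(T) = 190 (S(T) = 19*(-3 + 13) = 19*10 = 190)
-327333 - S(g(-32)) = -327333 - 1*190 = -327333 - 190 = -327523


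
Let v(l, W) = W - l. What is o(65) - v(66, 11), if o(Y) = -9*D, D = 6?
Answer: 1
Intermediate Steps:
o(Y) = -54 (o(Y) = -9*6 = -54)
o(65) - v(66, 11) = -54 - (11 - 1*66) = -54 - (11 - 66) = -54 - 1*(-55) = -54 + 55 = 1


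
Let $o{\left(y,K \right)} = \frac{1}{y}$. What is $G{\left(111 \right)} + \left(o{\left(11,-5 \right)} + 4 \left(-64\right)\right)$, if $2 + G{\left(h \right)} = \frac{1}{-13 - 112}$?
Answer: $- \frac{354636}{1375} \approx -257.92$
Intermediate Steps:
$G{\left(h \right)} = - \frac{251}{125}$ ($G{\left(h \right)} = -2 + \frac{1}{-13 - 112} = -2 + \frac{1}{-125} = -2 - \frac{1}{125} = - \frac{251}{125}$)
$G{\left(111 \right)} + \left(o{\left(11,-5 \right)} + 4 \left(-64\right)\right) = - \frac{251}{125} + \left(\frac{1}{11} + 4 \left(-64\right)\right) = - \frac{251}{125} + \left(\frac{1}{11} - 256\right) = - \frac{251}{125} - \frac{2815}{11} = - \frac{354636}{1375}$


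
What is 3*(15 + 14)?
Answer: 87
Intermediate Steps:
3*(15 + 14) = 3*29 = 87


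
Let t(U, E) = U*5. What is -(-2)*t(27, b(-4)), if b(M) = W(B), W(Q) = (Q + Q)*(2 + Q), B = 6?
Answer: 270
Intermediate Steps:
W(Q) = 2*Q*(2 + Q) (W(Q) = (2*Q)*(2 + Q) = 2*Q*(2 + Q))
b(M) = 96 (b(M) = 2*6*(2 + 6) = 2*6*8 = 96)
t(U, E) = 5*U
-(-2)*t(27, b(-4)) = -(-2)*5*27 = -(-2)*135 = -2*(-135) = 270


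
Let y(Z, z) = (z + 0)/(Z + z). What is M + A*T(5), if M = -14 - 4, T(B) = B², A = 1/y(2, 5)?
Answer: 17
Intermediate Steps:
y(Z, z) = z/(Z + z)
A = 7/5 (A = 1/(5/(2 + 5)) = 1/(5/7) = 7/5 ≈ 1.4000)
M = -18
M + A*T(5) = -18 + (7/5)*5² = -18 + (7/5)*25 = -18 + 35 = 17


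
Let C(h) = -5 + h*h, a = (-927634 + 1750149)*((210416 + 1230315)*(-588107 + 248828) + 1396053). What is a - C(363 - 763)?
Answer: -402052222122773435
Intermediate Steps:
a = -402052222122613440 (a = 822515*(1440731*(-339279) + 1396053) = 822515*(-488809772949 + 1396053) = 822515*(-488808376896) = -402052222122613440)
C(h) = -5 + h²
a - C(363 - 763) = -402052222122613440 - (-5 + (363 - 763)²) = -402052222122613440 - (-5 + (-400)²) = -402052222122613440 - (-5 + 160000) = -402052222122613440 - 1*159995 = -402052222122613440 - 159995 = -402052222122773435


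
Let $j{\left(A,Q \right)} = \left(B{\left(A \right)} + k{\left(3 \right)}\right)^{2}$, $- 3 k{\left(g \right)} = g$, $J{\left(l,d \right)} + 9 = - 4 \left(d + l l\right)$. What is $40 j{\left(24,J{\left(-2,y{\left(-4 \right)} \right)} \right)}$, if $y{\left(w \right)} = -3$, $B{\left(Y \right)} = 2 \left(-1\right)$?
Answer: $360$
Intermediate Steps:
$B{\left(Y \right)} = -2$
$J{\left(l,d \right)} = -9 - 4 d - 4 l^{2}$ ($J{\left(l,d \right)} = -9 - 4 \left(d + l l\right) = -9 - 4 \left(d + l^{2}\right) = -9 - \left(4 d + 4 l^{2}\right) = -9 - 4 d - 4 l^{2}$)
$k{\left(g \right)} = - \frac{g}{3}$
$j{\left(A,Q \right)} = 9$ ($j{\left(A,Q \right)} = \left(-2 - 1\right)^{2} = \left(-3\right)^{2} = 9$)
$40 j{\left(24,J{\left(-2,y{\left(-4 \right)} \right)} \right)} = 40 \cdot 9 = 360$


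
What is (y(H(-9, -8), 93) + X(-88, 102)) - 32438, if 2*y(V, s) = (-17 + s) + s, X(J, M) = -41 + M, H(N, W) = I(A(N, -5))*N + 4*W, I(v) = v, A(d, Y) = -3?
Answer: -64585/2 ≈ -32293.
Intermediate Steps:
H(N, W) = -3*N + 4*W
y(V, s) = -17/2 + s (y(V, s) = ((-17 + s) + s)/2 = (-17 + 2*s)/2 = -17/2 + s)
(y(H(-9, -8), 93) + X(-88, 102)) - 32438 = ((-17/2 + 93) + (-41 + 102)) - 32438 = (169/2 + 61) - 32438 = 291/2 - 32438 = -64585/2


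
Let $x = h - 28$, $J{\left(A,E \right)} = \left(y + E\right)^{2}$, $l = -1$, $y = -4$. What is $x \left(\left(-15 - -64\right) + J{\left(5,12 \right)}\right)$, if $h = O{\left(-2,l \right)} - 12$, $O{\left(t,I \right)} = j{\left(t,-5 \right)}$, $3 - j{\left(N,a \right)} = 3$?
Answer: $-4520$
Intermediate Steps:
$j{\left(N,a \right)} = 0$ ($j{\left(N,a \right)} = 3 - 3 = 0$)
$O{\left(t,I \right)} = 0$
$h = -12$ ($h = 0 - 12 = -12$)
$J{\left(A,E \right)} = \left(-4 + E\right)^{2}$
$x = -40$ ($x = -12 - 28 = -40$)
$x \left(\left(-15 - -64\right) + J{\left(5,12 \right)}\right) = - 40 \left(\left(-15 - -64\right) + \left(-4 + 12\right)^{2}\right) = - 40 \left(\left(-15 + 64\right) + 8^{2}\right) = - 40 \left(49 + 64\right) = \left(-40\right) 113 = -4520$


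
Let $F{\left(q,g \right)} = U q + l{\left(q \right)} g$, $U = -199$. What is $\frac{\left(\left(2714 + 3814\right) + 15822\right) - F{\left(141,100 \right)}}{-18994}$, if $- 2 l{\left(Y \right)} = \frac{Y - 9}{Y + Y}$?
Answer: $- \frac{2370323}{892718} \approx -2.6552$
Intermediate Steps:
$l{\left(Y \right)} = - \frac{-9 + Y}{4 Y}$ ($l{\left(Y \right)} = - \frac{\left(Y - 9\right) \frac{1}{Y + Y}}{2} = - \frac{\left(-9 + Y\right) \frac{1}{2 Y}}{2} = - \frac{\frac{1}{2} \frac{1}{Y} \left(-9 + Y\right)}{2} = - \frac{-9 + Y}{4 Y}$)
$F{\left(q,g \right)} = - 199 q + \frac{g \left(9 - q\right)}{4 q}$ ($F{\left(q,g \right)} = - 199 q + \frac{9 - q}{4 q} g = - 199 q + \frac{g \left(9 - q\right)}{4 q}$)
$\frac{\left(\left(2714 + 3814\right) + 15822\right) - F{\left(141,100 \right)}}{-18994} = \frac{\left(\left(2714 + 3814\right) + 15822\right) - \left(\left(-199\right) 141 - 25 + \frac{9}{4} \cdot 100 \cdot \frac{1}{141}\right)}{-18994} = \left(\left(6528 + 15822\right) - \left(-28059 - 25 + \frac{9}{4} \cdot 100 \cdot \frac{1}{141}\right)\right) \left(- \frac{1}{18994}\right) = \left(22350 - \left(-28059 - 25 + \frac{75}{47}\right)\right) \left(- \frac{1}{18994}\right) = \left(22350 - - \frac{1319873}{47}\right) \left(- \frac{1}{18994}\right) = \left(22350 + \frac{1319873}{47}\right) \left(- \frac{1}{18994}\right) = \frac{2370323}{47} \left(- \frac{1}{18994}\right) = - \frac{2370323}{892718}$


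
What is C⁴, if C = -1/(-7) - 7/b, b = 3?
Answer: 4477456/194481 ≈ 23.023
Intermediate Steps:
C = -46/21 (C = -1/(-7) - 7/3 = -1*(-⅐) - 7*⅓ = ⅐ - 7/3 = -46/21 ≈ -2.1905)
C⁴ = (-46/21)⁴ = 4477456/194481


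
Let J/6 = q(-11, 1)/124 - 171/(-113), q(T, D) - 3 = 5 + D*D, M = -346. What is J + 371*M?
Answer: -899265533/7006 ≈ -1.2836e+5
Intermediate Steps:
q(T, D) = 8 + D**2 (q(T, D) = 3 + (5 + D*D) = 3 + (5 + D**2) = 8 + D**2)
J = 66663/7006 (J = 6*((8 + 1**2)/124 - 171/(-113)) = 6*((8 + 1)*(1/124) - 171*(-1/113)) = 6*(9*(1/124) + 171/113) = 6*(9/124 + 171/113) = 6*(22221/14012) = 66663/7006 ≈ 9.5151)
J + 371*M = 66663/7006 + 371*(-346) = 66663/7006 - 128366 = -899265533/7006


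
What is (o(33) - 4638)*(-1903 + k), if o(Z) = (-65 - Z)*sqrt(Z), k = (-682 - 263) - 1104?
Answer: 18329376 + 387296*sqrt(33) ≈ 2.0554e+7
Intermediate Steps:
k = -2049 (k = -945 - 1104 = -2049)
o(Z) = sqrt(Z)*(-65 - Z)
(o(33) - 4638)*(-1903 + k) = (sqrt(33)*(-65 - 1*33) - 4638)*(-1903 - 2049) = (sqrt(33)*(-65 - 33) - 4638)*(-3952) = (sqrt(33)*(-98) - 4638)*(-3952) = (-98*sqrt(33) - 4638)*(-3952) = (-4638 - 98*sqrt(33))*(-3952) = 18329376 + 387296*sqrt(33)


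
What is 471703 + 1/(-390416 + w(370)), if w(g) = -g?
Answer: 184334928557/390786 ≈ 4.7170e+5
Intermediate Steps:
471703 + 1/(-390416 + w(370)) = 471703 + 1/(-390416 - 1*370) = 471703 + 1/(-390416 - 370) = 471703 + 1/(-390786) = 471703 - 1/390786 = 184334928557/390786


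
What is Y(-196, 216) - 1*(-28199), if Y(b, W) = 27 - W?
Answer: 28010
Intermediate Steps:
Y(-196, 216) - 1*(-28199) = (27 - 1*216) - 1*(-28199) = (27 - 216) + 28199 = -189 + 28199 = 28010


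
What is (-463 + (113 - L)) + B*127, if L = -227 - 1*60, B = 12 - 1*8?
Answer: 445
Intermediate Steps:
B = 4 (B = 12 - 8 = 4)
L = -287 (L = -227 - 60 = -287)
(-463 + (113 - L)) + B*127 = (-463 + (113 - 1*(-287))) + 4*127 = (-463 + (113 + 287)) + 508 = (-463 + 400) + 508 = -63 + 508 = 445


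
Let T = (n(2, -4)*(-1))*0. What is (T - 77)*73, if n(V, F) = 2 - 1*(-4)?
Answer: -5621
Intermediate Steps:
n(V, F) = 6 (n(V, F) = 2 + 4 = 6)
T = 0 (T = (6*(-1))*0 = -6*0 = 0)
(T - 77)*73 = (0 - 77)*73 = -77*73 = -5621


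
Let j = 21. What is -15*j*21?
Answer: -6615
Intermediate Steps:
-15*j*21 = -15*21*21 = -315*21 = -6615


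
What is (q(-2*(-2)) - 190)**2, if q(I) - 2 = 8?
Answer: 32400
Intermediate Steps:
q(I) = 10 (q(I) = 2 + 8 = 10)
(q(-2*(-2)) - 190)**2 = (10 - 190)**2 = (-180)**2 = 32400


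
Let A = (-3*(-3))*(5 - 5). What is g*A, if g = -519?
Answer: 0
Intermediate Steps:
A = 0 (A = 9*0 = 0)
g*A = -519*0 = 0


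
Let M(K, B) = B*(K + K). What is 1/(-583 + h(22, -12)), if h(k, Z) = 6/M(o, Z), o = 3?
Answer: -12/6997 ≈ -0.0017150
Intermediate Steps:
M(K, B) = 2*B*K (M(K, B) = B*(2*K) = 2*B*K)
h(k, Z) = 1/Z (h(k, Z) = 6/((2*Z*3)) = 6/((6*Z)) = 6*(1/(6*Z)) = 1/Z)
1/(-583 + h(22, -12)) = 1/(-583 + 1/(-12)) = 1/(-583 - 1/12) = 1/(-6997/12) = -12/6997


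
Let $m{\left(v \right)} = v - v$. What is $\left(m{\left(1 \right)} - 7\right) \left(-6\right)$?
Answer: $42$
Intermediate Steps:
$m{\left(v \right)} = 0$
$\left(m{\left(1 \right)} - 7\right) \left(-6\right) = \left(0 - 7\right) \left(-6\right) = \left(-7\right) \left(-6\right) = 42$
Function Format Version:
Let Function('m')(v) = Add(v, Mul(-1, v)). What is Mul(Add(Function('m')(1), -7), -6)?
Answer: 42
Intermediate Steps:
Function('m')(v) = 0
Mul(Add(Function('m')(1), -7), -6) = Mul(Add(0, -7), -6) = Mul(-7, -6) = 42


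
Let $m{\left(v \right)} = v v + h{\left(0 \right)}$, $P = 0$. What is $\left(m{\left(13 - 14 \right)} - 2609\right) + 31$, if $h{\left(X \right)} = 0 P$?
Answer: $-2577$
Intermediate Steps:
$h{\left(X \right)} = 0$ ($h{\left(X \right)} = 0 \cdot 0 = 0$)
$m{\left(v \right)} = v^{2}$ ($m{\left(v \right)} = v v + 0 = v^{2} + 0 = v^{2}$)
$\left(m{\left(13 - 14 \right)} - 2609\right) + 31 = \left(\left(13 - 14\right)^{2} - 2609\right) + 31 = \left(\left(-1\right)^{2} - 2609\right) + 31 = \left(1 - 2609\right) + 31 = -2608 + 31 = -2577$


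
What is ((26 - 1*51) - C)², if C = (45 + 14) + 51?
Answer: 18225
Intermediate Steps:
C = 110 (C = 59 + 51 = 110)
((26 - 1*51) - C)² = ((26 - 1*51) - 1*110)² = ((26 - 51) - 110)² = (-25 - 110)² = (-135)² = 18225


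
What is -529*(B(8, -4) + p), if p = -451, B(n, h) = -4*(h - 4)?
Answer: 221651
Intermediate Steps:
B(n, h) = 16 - 4*h (B(n, h) = -4*(-4 + h) = 16 - 4*h)
-529*(B(8, -4) + p) = -529*((16 - 4*(-4)) - 451) = -529*((16 + 16) - 451) = -529*(32 - 451) = -529*(-419) = 221651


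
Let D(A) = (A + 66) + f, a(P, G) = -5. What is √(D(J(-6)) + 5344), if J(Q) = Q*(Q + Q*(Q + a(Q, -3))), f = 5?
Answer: √5055 ≈ 71.099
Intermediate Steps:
J(Q) = Q*(Q + Q*(-5 + Q)) (J(Q) = Q*(Q + Q*(Q - 5)) = Q*(Q + Q*(-5 + Q)))
D(A) = 71 + A (D(A) = (A + 66) + 5 = (66 + A) + 5 = 71 + A)
√(D(J(-6)) + 5344) = √((71 + (-6)²*(-4 - 6)) + 5344) = √((71 + 36*(-10)) + 5344) = √((71 - 360) + 5344) = √(-289 + 5344) = √5055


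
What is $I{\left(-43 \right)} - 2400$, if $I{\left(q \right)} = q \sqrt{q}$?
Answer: $-2400 - 43 i \sqrt{43} \approx -2400.0 - 281.97 i$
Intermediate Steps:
$I{\left(q \right)} = q^{\frac{3}{2}}$
$I{\left(-43 \right)} - 2400 = \left(-43\right)^{\frac{3}{2}} - 2400 = - 43 i \sqrt{43} - 2400 = -2400 - 43 i \sqrt{43}$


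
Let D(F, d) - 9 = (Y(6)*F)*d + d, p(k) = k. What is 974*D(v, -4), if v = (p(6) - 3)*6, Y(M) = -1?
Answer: 74998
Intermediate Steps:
v = 18 (v = (6 - 3)*6 = 3*6 = 18)
D(F, d) = 9 + d - F*d (D(F, d) = 9 + ((-F)*d + d) = 9 + (-F*d + d) = 9 + (d - F*d) = 9 + d - F*d)
974*D(v, -4) = 974*(9 - 4 - 1*18*(-4)) = 974*(9 - 4 + 72) = 974*77 = 74998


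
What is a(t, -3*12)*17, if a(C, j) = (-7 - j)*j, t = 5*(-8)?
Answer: -17748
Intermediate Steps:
t = -40
a(C, j) = j*(-7 - j)
a(t, -3*12)*17 = -(-3*12)*(7 - 3*12)*17 = -1*(-36)*(7 - 36)*17 = -1*(-36)*(-29)*17 = -1044*17 = -17748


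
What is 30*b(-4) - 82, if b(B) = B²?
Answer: 398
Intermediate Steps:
30*b(-4) - 82 = 30*(-4)² - 82 = 30*16 - 82 = 480 - 82 = 398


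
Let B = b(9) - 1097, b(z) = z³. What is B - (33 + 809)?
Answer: -1210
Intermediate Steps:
B = -368 (B = 9³ - 1097 = 729 - 1097 = -368)
B - (33 + 809) = -368 - (33 + 809) = -368 - 1*842 = -368 - 842 = -1210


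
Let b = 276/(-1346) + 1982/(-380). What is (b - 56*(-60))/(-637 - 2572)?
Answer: -428950037/410334830 ≈ -1.0454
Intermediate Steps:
b = -693163/127870 (b = 276*(-1/1346) + 1982*(-1/380) = -138/673 - 991/190 = -693163/127870 ≈ -5.4208)
(b - 56*(-60))/(-637 - 2572) = (-693163/127870 - 56*(-60))/(-637 - 2572) = (-693163/127870 + 3360)/(-3209) = (428950037/127870)*(-1/3209) = -428950037/410334830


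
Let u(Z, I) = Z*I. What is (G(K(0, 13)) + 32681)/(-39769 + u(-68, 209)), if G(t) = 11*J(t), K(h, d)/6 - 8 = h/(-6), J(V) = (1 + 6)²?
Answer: -33220/53981 ≈ -0.61540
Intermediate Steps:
J(V) = 49 (J(V) = 7² = 49)
K(h, d) = 48 - h (K(h, d) = 48 + 6*(h/(-6)) = 48 + 6*(h*(-⅙)) = 48 + 6*(-h/6) = 48 - h)
u(Z, I) = I*Z
G(t) = 539 (G(t) = 11*49 = 539)
(G(K(0, 13)) + 32681)/(-39769 + u(-68, 209)) = (539 + 32681)/(-39769 + 209*(-68)) = 33220/(-39769 - 14212) = 33220/(-53981) = 33220*(-1/53981) = -33220/53981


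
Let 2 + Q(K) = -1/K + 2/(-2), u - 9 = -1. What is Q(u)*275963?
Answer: -6899075/8 ≈ -8.6238e+5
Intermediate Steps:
u = 8 (u = 9 - 1 = 8)
Q(K) = -3 - 1/K (Q(K) = -2 + (-1/K + 2/(-2)) = -2 + (-1/K + 2*(-½)) = -2 + (-1/K - 1) = -2 + (-1 - 1/K) = -3 - 1/K)
Q(u)*275963 = (-3 - 1/8)*275963 = (-3 - 1*⅛)*275963 = (-3 - ⅛)*275963 = -25/8*275963 = -6899075/8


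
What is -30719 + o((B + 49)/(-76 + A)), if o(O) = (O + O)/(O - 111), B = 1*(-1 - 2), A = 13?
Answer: -216230949/7039 ≈ -30719.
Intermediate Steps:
B = -3 (B = 1*(-3) = -3)
o(O) = 2*O/(-111 + O) (o(O) = (2*O)/(-111 + O) = 2*O/(-111 + O))
-30719 + o((B + 49)/(-76 + A)) = -30719 + 2*((-3 + 49)/(-76 + 13))/(-111 + (-3 + 49)/(-76 + 13)) = -30719 + 2*(46/(-63))/(-111 + 46/(-63)) = -30719 + 2*(46*(-1/63))/(-111 + 46*(-1/63)) = -30719 + 2*(-46/63)/(-111 - 46/63) = -30719 + 2*(-46/63)/(-7039/63) = -30719 + 2*(-46/63)*(-63/7039) = -30719 + 92/7039 = -216230949/7039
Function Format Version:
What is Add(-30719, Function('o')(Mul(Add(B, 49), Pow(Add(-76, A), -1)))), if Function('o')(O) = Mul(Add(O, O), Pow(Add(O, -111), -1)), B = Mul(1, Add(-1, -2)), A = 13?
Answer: Rational(-216230949, 7039) ≈ -30719.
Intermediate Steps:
B = -3 (B = Mul(1, -3) = -3)
Function('o')(O) = Mul(2, O, Pow(Add(-111, O), -1)) (Function('o')(O) = Mul(Mul(2, O), Pow(Add(-111, O), -1)) = Mul(2, O, Pow(Add(-111, O), -1)))
Add(-30719, Function('o')(Mul(Add(B, 49), Pow(Add(-76, A), -1)))) = Add(-30719, Mul(2, Mul(Add(-3, 49), Pow(Add(-76, 13), -1)), Pow(Add(-111, Mul(Add(-3, 49), Pow(Add(-76, 13), -1))), -1))) = Add(-30719, Mul(2, Mul(46, Pow(-63, -1)), Pow(Add(-111, Mul(46, Pow(-63, -1))), -1))) = Add(-30719, Mul(2, Mul(46, Rational(-1, 63)), Pow(Add(-111, Mul(46, Rational(-1, 63))), -1))) = Add(-30719, Mul(2, Rational(-46, 63), Pow(Add(-111, Rational(-46, 63)), -1))) = Add(-30719, Mul(2, Rational(-46, 63), Pow(Rational(-7039, 63), -1))) = Add(-30719, Mul(2, Rational(-46, 63), Rational(-63, 7039))) = Add(-30719, Rational(92, 7039)) = Rational(-216230949, 7039)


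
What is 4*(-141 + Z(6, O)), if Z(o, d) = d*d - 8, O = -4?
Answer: -532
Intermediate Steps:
Z(o, d) = -8 + d**2 (Z(o, d) = d**2 - 8 = -8 + d**2)
4*(-141 + Z(6, O)) = 4*(-141 + (-8 + (-4)**2)) = 4*(-141 + (-8 + 16)) = 4*(-141 + 8) = 4*(-133) = -532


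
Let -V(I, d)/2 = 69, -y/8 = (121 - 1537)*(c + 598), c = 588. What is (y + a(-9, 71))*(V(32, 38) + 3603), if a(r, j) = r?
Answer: 46552271535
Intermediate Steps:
y = 13435008 (y = -8*(121 - 1537)*(588 + 598) = -(-11328)*1186 = -8*(-1679376) = 13435008)
V(I, d) = -138 (V(I, d) = -2*69 = -138)
(y + a(-9, 71))*(V(32, 38) + 3603) = (13435008 - 9)*(-138 + 3603) = 13434999*3465 = 46552271535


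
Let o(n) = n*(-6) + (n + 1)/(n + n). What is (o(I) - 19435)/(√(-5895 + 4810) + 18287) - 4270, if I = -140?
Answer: (-1195600*√1085 + 21869143661*I)/(280*(√1085 - 18287*I)) ≈ -4271.0 + 0.0018315*I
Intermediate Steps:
o(n) = -6*n + (1 + n)/(2*n) (o(n) = -6*n + (1 + n)/((2*n)) = -6*n + (1 + n)*(1/(2*n)) = -6*n + (1 + n)/(2*n))
(o(I) - 19435)/(√(-5895 + 4810) + 18287) - 4270 = ((½)*(1 - 1*(-140)*(-1 + 12*(-140)))/(-140) - 19435)/(√(-5895 + 4810) + 18287) - 4270 = ((½)*(-1/140)*(1 - 1*(-140)*(-1 - 1680)) - 19435)/(√(-1085) + 18287) - 4270 = ((½)*(-1/140)*(1 - 1*(-140)*(-1681)) - 19435)/(I*√1085 + 18287) - 4270 = ((½)*(-1/140)*(1 - 235340) - 19435)/(18287 + I*√1085) - 4270 = ((½)*(-1/140)*(-235339) - 19435)/(18287 + I*√1085) - 4270 = (235339/280 - 19435)/(18287 + I*√1085) - 4270 = -5206461/(280*(18287 + I*√1085)) - 4270 = -4270 - 5206461/(280*(18287 + I*√1085))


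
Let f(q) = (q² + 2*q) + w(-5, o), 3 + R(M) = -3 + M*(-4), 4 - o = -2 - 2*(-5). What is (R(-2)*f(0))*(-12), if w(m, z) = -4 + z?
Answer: 192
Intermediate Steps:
o = -4 (o = 4 - (-2 - 2*(-5)) = 4 - (-2 + 10) = 4 - 1*8 = 4 - 8 = -4)
R(M) = -6 - 4*M (R(M) = -3 + (-3 + M*(-4)) = -3 + (-3 - 4*M) = -6 - 4*M)
f(q) = -8 + q² + 2*q (f(q) = (q² + 2*q) + (-4 - 4) = (q² + 2*q) - 8 = -8 + q² + 2*q)
(R(-2)*f(0))*(-12) = ((-6 - 4*(-2))*(-8 + 0² + 2*0))*(-12) = ((-6 + 8)*(-8 + 0 + 0))*(-12) = (2*(-8))*(-12) = -16*(-12) = 192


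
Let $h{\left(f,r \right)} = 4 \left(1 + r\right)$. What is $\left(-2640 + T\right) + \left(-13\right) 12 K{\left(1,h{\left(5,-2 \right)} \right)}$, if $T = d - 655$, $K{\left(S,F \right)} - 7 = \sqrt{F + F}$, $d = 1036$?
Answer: $-3351 - 312 i \sqrt{2} \approx -3351.0 - 441.23 i$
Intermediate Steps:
$h{\left(f,r \right)} = 4 + 4 r$
$K{\left(S,F \right)} = 7 + \sqrt{2} \sqrt{F}$ ($K{\left(S,F \right)} = 7 + \sqrt{F + F} = 7 + \sqrt{2 F} = 7 + \sqrt{2} \sqrt{F}$)
$T = 381$ ($T = 1036 - 655 = 381$)
$\left(-2640 + T\right) + \left(-13\right) 12 K{\left(1,h{\left(5,-2 \right)} \right)} = \left(-2640 + 381\right) + \left(-13\right) 12 \left(7 + \sqrt{2} \sqrt{4 + 4 \left(-2\right)}\right) = -2259 - 156 \left(7 + \sqrt{2} \sqrt{4 - 8}\right) = -2259 - 156 \left(7 + \sqrt{2} \sqrt{-4}\right) = -2259 - 156 \left(7 + \sqrt{2} \cdot 2 i\right) = -2259 - 156 \left(7 + 2 i \sqrt{2}\right) = -2259 - \left(1092 + 312 i \sqrt{2}\right) = -3351 - 312 i \sqrt{2}$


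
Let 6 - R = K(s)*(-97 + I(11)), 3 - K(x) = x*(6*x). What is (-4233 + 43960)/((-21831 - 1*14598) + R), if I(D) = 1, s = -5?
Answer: -39727/50535 ≈ -0.78613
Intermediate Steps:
K(x) = 3 - 6*x² (K(x) = 3 - x*6*x = 3 - 6*x²)
R = -14106 (R = 6 - (3 - 6*(-5)²)*(-97 + 1) = 6 - (3 - 6*25)*(-96) = 6 - (3 - 150)*(-96) = 6 - (-147)*(-96) = 6 - 1*14112 = 6 - 14112 = -14106)
(-4233 + 43960)/((-21831 - 1*14598) + R) = (-4233 + 43960)/((-21831 - 1*14598) - 14106) = 39727/((-21831 - 14598) - 14106) = 39727/(-36429 - 14106) = 39727/(-50535) = 39727*(-1/50535) = -39727/50535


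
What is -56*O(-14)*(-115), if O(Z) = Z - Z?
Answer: 0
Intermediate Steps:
O(Z) = 0
-56*O(-14)*(-115) = -56*0*(-115) = 0*(-115) = 0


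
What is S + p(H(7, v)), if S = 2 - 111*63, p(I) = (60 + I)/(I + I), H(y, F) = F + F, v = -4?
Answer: -27977/4 ≈ -6994.3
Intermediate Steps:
H(y, F) = 2*F
p(I) = (60 + I)/(2*I) (p(I) = (60 + I)/((2*I)) = (60 + I)*(1/(2*I)) = (60 + I)/(2*I))
S = -6991 (S = 2 - 6993 = -6991)
S + p(H(7, v)) = -6991 + (60 + 2*(-4))/(2*((2*(-4)))) = -6991 + (½)*(60 - 8)/(-8) = -6991 + (½)*(-⅛)*52 = -6991 - 13/4 = -27977/4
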